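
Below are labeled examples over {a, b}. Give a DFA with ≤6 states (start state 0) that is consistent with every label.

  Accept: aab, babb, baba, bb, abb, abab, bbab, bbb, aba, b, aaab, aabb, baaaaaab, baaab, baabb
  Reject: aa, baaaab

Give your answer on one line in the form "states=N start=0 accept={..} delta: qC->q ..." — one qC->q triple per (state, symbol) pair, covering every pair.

states=6 start=0 accept={1,2} delta: 0a->0 0b->1 1a->2 1b->1 2a->3 2b->1 3a->4 3b->0 4a->5 4b->1 5a->0 5b->0

State merging on the prefix tree: take the shortest (then alphabetical) example prefix whose next move is undefined and point that move at state 0, else 1, else 2, ...; a target is out if some Accept/Reject pair would then sit in one state with the same input left (inseparable). If every existing state is out, open a new one.
a: 0a undefined. 0a->0: ok.
b: 0b undefined. 0b->0: no, aab/aa meet in 0. Open state 1: 0b->1.
ba: 1a undefined. 1a->0: no, aab/baaaab meet in 1. 1a->1: no, bb/baaaab meet in 1 with "b" left. Open state 2: 1a->2.
bb: 1b undefined. 1b->0: no, bb/aa meet in 0. 1b->1: ok.
baa: 2a undefined. 2a->0: no, aab/baaaab meet in 1. 2a->1: no, aab/baaaab meet in 1. 2a->2: no, abab/baaaab meet in 2 with "b" left. Open state 3: 2a->3.
bab: 2b undefined. 2b->0: no, baba/aa meet in 0. 2b->1: ok.
baaa: 3a undefined. 3a->0: no, aab/baaaab meet in 1. 3a->1: no, aab/baaaab meet in 1. 3a->2: no, baaaaaab/baaaab meet in 3 with "b" left. 3a->3: no, baaaaaab/baaaab meet in 3 with "b" left. Open state 4: 3a->4.
baab: 3b undefined. 3b->0: ok.
baaaa: 4a undefined. 4a->0: no, aab/baaaab meet in 1. 4a->1: no, aab/baaaab meet in 1. 4a->2: no, aab/baaaab meet in 1. 4a->3: no, baaaaaab/aa meet in 0. 4a->4: no, baaaaaab/baaaab meet in 4 with "b" left. Open state 5: 4a->5.
baaab: 4b undefined. 4b->0: no, baaab/aa meet in 0. 4b->1: ok.
baaaaa: 5a undefined. 5a->0: ok.
baaaab: 5b undefined. 5b->0: ok.
All examples now run through 6 states with every (state, symbol) defined. Accept strings end in {1,2}, Reject strings end in {0}; accept={1,2}.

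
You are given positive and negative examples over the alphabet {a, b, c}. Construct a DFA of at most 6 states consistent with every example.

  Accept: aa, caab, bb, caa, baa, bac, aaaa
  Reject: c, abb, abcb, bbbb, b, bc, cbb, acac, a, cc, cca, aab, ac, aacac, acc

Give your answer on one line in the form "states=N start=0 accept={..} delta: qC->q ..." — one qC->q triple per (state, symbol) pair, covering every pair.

states=4 start=0 accept={2,3} delta: 0a->1 0b->1 0c->1 1a->2 1b->2 1c->0 2a->3 2b->0 2c->2 3a->2 3b->2 3c->0

Fold the examples into a partial DFA from state 0: repeatedly fix the first undefined (state, symbol) met by the shortest-then-alphabetical prefix, trying targets in increasing order and rejecting any under which an Accept and a Reject string meet in one state with the same remainder; add a state when all current targets are rejected. Accepting states are where Accept strings end.
a: 0a undefined. 0a->0: no, aa/a meet in 0. Open state 1: 0a->1.
b: 0b undefined. 0b->0: no, bb/bbbb meet in 0. 0b->1: ok.
c: 0c undefined. 0c->0: no, caab/aab meet in 1 with "ab" left. 0c->1: ok.
aa: 1a undefined. 1a->0: no, caa/c meet in 1. 1a->1: no, aa/c meet in 1. Open state 2: 1a->2.
ab: 1b undefined. 1b->0: no, bb/abcb meet in 0. 1b->1: no, bb/c meet in 1. 1b->2: ok.
ac: 1c undefined. 1c->0: ok.
aaa: 2a undefined. 2a->0: no, caab/c meet in 1. 2a->1: no, caa/c meet in 1. 2a->2: no, caab/abb meet in 2 with "b" left. Open state 3: 2a->3.
aab: 2b undefined. 2b->0: ok.
aac: 2c undefined. 2c->0: no, bac/abb meet in 0. 2c->1: no, aa/abcb meet in 2. 2c->2: ok.
aaaa: 3a undefined. 3a->0: no, aaaa/abb meet in 0. 3a->1: no, aaaa/c meet in 1. 3a->2: ok.
caab: 3b undefined. 3b->0: no, caab/abb meet in 0. 3b->1: no, caab/c meet in 1. 3b->2: ok.
aacac: 3c undefined. 3c->0: ok.
All examples now run through 4 states with every (state, symbol) defined. Accept strings end in {2,3}, Reject strings end in {0,1}; accept={2,3}.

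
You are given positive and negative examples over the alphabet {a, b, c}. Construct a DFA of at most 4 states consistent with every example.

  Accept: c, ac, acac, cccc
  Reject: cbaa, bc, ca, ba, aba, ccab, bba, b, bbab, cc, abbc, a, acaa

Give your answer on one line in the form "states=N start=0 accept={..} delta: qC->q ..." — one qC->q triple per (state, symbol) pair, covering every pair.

Fold the examples into a partial DFA from state 0: repeatedly fix the first undefined (state, symbol) met by the shortest-then-alphabetical prefix, trying targets in increasing order and rejecting any under which an Accept and a Reject string meet in one state with the same remainder; add a state when all current targets are rejected. Accepting states are where Accept strings end.
a: 0a undefined. 0a->0: ok.
b: 0b undefined. 0b->0: no, c/bc meet in 0 with "c" left. Open state 1: 0b->1.
c: 0c undefined. 0c->0: no, c/ca meet in 0. 0c->1: no, c/b meet in 1. Open state 2: 0c->2.
ba: 1a undefined. 1a->0: ok.
bb: 1b undefined. 1b->0: no, c/abbc meet in 2. 1b->1: ok.
bc: 1c undefined. 1c->0: ok.
ca: 2a undefined. 2a->0: ok.
cb: 2b undefined. 2b->0: ok.
cc: 2c undefined. 2c->0: no, cccc/cbaa meet in 0. 2c->1: ok.
All examples now run through 3 states with every (state, symbol) defined. Accept strings end in {2}, Reject strings end in {0,1}; accept={2}.

states=3 start=0 accept={2} delta: 0a->0 0b->1 0c->2 1a->0 1b->1 1c->0 2a->0 2b->0 2c->1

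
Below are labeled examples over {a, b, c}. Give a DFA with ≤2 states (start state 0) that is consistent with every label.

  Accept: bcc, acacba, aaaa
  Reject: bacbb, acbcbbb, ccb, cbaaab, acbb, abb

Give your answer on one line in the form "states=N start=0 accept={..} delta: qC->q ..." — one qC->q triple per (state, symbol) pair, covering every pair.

states=2 start=0 accept={0} delta: 0a->0 0b->1 0c->0 1a->0 1b->1 1c->0

Fold the examples into a partial DFA from state 0: repeatedly fix the first undefined (state, symbol) met by the shortest-then-alphabetical prefix, trying targets in increasing order and rejecting any under which an Accept and a Reject string meet in one state with the same remainder; add a state when all current targets are rejected. Accepting states are where Accept strings end.
a: 0a undefined. 0a->0: ok.
b: 0b undefined. 0b->0: no, aaaa/abb meet in 0. Open state 1: 0b->1.
c: 0c undefined. 0c->0: ok.
ba: 1a undefined. 1a->0: ok.
bc: 1c undefined. 1c->0: ok.
abb: 1b undefined. 1b->0: no, bcc/bacbb meet in 0. 1b->1: ok.
All examples now run through 2 states with every (state, symbol) defined. Accept strings end in {0}, Reject strings end in {1}; accept={0}.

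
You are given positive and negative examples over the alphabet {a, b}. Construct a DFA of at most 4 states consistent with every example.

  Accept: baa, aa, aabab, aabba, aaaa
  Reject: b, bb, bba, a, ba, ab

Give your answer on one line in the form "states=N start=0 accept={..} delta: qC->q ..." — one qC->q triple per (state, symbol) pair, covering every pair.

Fold the examples into a partial DFA from state 0: repeatedly fix the first undefined (state, symbol) met by the shortest-then-alphabetical prefix, trying targets in increasing order and rejecting any under which an Accept and a Reject string meet in one state with the same remainder; add a state when all current targets are rejected. Accepting states are where Accept strings end.
a: 0a undefined. 0a->0: no, aa/a meet in 0. Open state 1: 0a->1.
b: 0b undefined. 0b->0: ok.
aa: 1a undefined. 1a->0: no, baa/b meet in 0. 1a->1: no, baa/bba meet in 1. Open state 2: 1a->2.
ab: 1b undefined. 1b->0: ok.
aaa: 2a undefined. 2a->0: no, aaaa/bba meet in 1. 2a->1: ok.
aab: 2b undefined. 2b->0: no, aabab/b meet in 0. 2b->1: no, aabab/bba meet in 1. 2b->2: no, aabab/b meet in 0. Open state 3: 2b->3.
aaba: 3a undefined. 3a->0: no, aabab/b meet in 0. 3a->1: no, aabab/b meet in 0. 3a->2: ok.
aabb: 3b undefined. 3b->0: no, aabba/bba meet in 1. 3b->1: ok.
All examples now run through 4 states with every (state, symbol) defined. Accept strings end in {2,3}, Reject strings end in {0,1}; accept={2,3}.

states=4 start=0 accept={2,3} delta: 0a->1 0b->0 1a->2 1b->0 2a->1 2b->3 3a->2 3b->1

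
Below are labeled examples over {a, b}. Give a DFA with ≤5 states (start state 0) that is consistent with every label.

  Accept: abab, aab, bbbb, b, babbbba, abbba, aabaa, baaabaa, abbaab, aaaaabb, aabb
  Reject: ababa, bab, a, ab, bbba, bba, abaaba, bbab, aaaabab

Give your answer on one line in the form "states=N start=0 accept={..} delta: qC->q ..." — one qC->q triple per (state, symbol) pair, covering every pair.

Fold the examples into a partial DFA from state 0: repeatedly fix the first undefined (state, symbol) met by the shortest-then-alphabetical prefix, trying targets in increasing order and rejecting any under which an Accept and a Reject string meet in one state with the same remainder; add a state when all current targets are rejected. Accepting states are where Accept strings end.
a: 0a undefined. 0a->0: no, abab/bab meet in 0 with "bab" left. Open state 1: 0a->1.
b: 0b undefined. 0b->0: ok.
aa: 1a undefined. 1a->0: ok.
ab: 1b undefined. 1b->0: no, abab/bab meet in 0. 1b->1: no, abab/abaaba meet in 0. Open state 2: 1b->2.
aba: 2a undefined. 2a->0: no, abab/abaaba meet in 0. 2a->1: no, abab/bab meet in 2. 2a->2: no, baaabaa/bab meet in 2. Open state 3: 2a->3.
abb: 2b undefined. 2b->0: no, babbbba/a meet in 1. 2b->1: no, abbaab/bab meet in 2. 2b->2: no, aaaaabb/bab meet in 2. 2b->3: no, abbba/ababa meet in 3 with "ba" left. Open state 4: 2b->4.
abaa: 3a undefined. 3a->0: ok.
abab: 3b undefined. 3b->0: ok.
abba: 4a undefined. 4a->0: no, abbaab/bab meet in 2. 4a->1: ok.
abbb: 4b undefined. 4b->0: no, babbbba/ababa meet in 1. 4b->1: ok.
All examples now run through 5 states with every (state, symbol) defined. Accept strings end in {0,3,4}, Reject strings end in {1,2}; accept={0,3,4}.

states=5 start=0 accept={0,3,4} delta: 0a->1 0b->0 1a->0 1b->2 2a->3 2b->4 3a->0 3b->0 4a->1 4b->1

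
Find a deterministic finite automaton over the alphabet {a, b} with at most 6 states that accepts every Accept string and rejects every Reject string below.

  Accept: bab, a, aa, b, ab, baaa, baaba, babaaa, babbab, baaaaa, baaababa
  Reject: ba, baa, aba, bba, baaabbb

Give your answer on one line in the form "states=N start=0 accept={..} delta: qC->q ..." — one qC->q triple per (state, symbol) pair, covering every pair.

State merging on the prefix tree: take the shortest (then alphabetical) example prefix whose next move is undefined and point that move at state 0, else 1, else 2, ...; a target is out if some Accept/Reject pair would then sit in one state with the same input left (inseparable). If every existing state is out, open a new one.
a: 0a undefined. 0a->0: ok.
b: 0b undefined. 0b->0: no, bab/ba meet in 0. Open state 1: 0b->1.
ba: 1a undefined. 1a->0: no, a/ba meet in 0. 1a->1: no, b/ba meet in 1. Open state 2: 1a->2.
bb: 1b undefined. 1b->0: no, a/bba meet in 0. 1b->1: ok.
baa: 2a undefined. 2a->0: no, a/baa meet in 0. 2a->1: no, b/baa meet in 1. 2a->2: no, baaa/ba meet in 2. Open state 3: 2a->3.
bab: 2b undefined. 2b->0: ok.
baaa: 3a undefined. 3a->0: no, b/baaabbb meet in 1. 3a->1: no, b/baaabbb meet in 1. 3a->2: no, b/baaabbb meet in 1. 3a->3: no, baaa/baa meet in 3. Open state 4: 3a->4.
baab: 3b undefined. 3b->0: ok.
baaaa: 4a undefined. 4a->0: ok.
baaab: 4b undefined. 4b->0: no, b/baaabbb meet in 1. 4b->1: no, b/baaabbb meet in 1. 4b->2: no, b/baaabbb meet in 1. 4b->3: no, b/baaabbb meet in 1. 4b->4: no, baaa/baaabbb meet in 4. Open state 5: 4b->5.
baaaba: 5a undefined. 5a->0: no, baaababa/ba meet in 2. 5a->1: no, baaababa/ba meet in 2. 5a->2: ok.
baaabb: 5b undefined. 5b->0: no, b/baaabbb meet in 1. 5b->1: no, b/baaabbb meet in 1. 5b->2: no, bab/baaabbb meet in 0. 5b->3: no, bab/baaabbb meet in 0. 5b->4: ok.
All examples now run through 6 states with every (state, symbol) defined. Accept strings end in {0,1,4}, Reject strings end in {2,3,5}; accept={0,1,4}.

states=6 start=0 accept={0,1,4} delta: 0a->0 0b->1 1a->2 1b->1 2a->3 2b->0 3a->4 3b->0 4a->0 4b->5 5a->2 5b->4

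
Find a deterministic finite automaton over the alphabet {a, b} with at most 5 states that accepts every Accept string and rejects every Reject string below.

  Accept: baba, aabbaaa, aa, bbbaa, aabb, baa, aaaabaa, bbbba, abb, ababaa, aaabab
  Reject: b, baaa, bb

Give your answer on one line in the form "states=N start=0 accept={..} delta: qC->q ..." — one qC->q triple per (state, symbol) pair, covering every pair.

states=5 start=0 accept={1,2,4} delta: 0a->1 0b->0 1a->2 1b->1 2a->3 2b->2 3a->4 3b->0 4a->1 4b->0

Grow the machine one transition at a time. Run the examples from 0; the earliest place one falls off (shortest prefix, ties alphabetical) gets sent to the lowest-numbered state that keeps every Accept/Reject pair distinguishable — a pair clashes when both reach the same state with identical unread suffix — and to a fresh state only if none does.
a: 0a undefined. 0a->0: no, aabb/bb meet in 0 with "bb" left. Open state 1: 0a->1.
b: 0b undefined. 0b->0: ok.
aa: 1a undefined. 1a->0: no, aabbaaa/baaa meet in 1. 1a->1: no, aa/baaa meet in 1. Open state 2: 1a->2.
ab: 1b undefined. 1b->0: no, abb/b meet in 0. 1b->1: ok.
aaa: 2a undefined. 2a->0: no, aaaabaa/b meet in 0. 2a->1: no, bbbba/baaa meet in 1. 2a->2: no, baba/baaa meet in 2. Open state 3: 2a->3.
aab: 2b undefined. 2b->0: no, aabbaaa/baaa meet in 3. 2b->1: no, ababaa/baaa meet in 3. 2b->2: ok.
aaaa: 3a undefined. 3a->0: no, ababaa/b meet in 0. 3a->1: no, aaaabaa/baaa meet in 3. 3a->2: no, aabbaaa/baaa meet in 3. 3a->3: no, aabbaaa/baaa meet in 3. Open state 4: 3a->4.
aaab: 3b undefined. 3b->0: ok.
aaaab: 4b undefined. 4b->0: ok.
aabbaaa: 4a undefined. 4a->0: no, aabbaaa/b meet in 0. 4a->1: ok.
All examples now run through 5 states with every (state, symbol) defined. Accept strings end in {1,2,4}, Reject strings end in {0,3}; accept={1,2,4}.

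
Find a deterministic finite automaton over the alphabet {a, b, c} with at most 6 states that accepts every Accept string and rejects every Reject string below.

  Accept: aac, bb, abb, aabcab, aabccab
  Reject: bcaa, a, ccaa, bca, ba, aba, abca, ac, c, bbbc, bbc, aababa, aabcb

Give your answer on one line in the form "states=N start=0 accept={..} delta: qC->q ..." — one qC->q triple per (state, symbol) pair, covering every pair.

states=4 start=0 accept={0,3} delta: 0a->1 0b->0 0c->1 1a->2 1b->0 1c->1 2a->1 2b->2 2c->3 3a->0 3b->1 3c->0

Grow the machine one transition at a time. Run the examples from 0; the earliest place one falls off (shortest prefix, ties alphabetical) gets sent to the lowest-numbered state that keeps every Accept/Reject pair distinguishable — a pair clashes when both reach the same state with identical unread suffix — and to a fresh state only if none does.
a: 0a undefined. 0a->0: no, aac/ac meet in 0 with "c" left. Open state 1: 0a->1.
b: 0b undefined. 0b->0: ok.
c: 0c undefined. 0c->0: no, bb/c meet in 0. 0c->1: ok.
aa: 1a undefined. 1a->0: no, aac/bcaa meet in 1. 1a->1: no, aac/ac meet in 1 with "c" left. Open state 2: 1a->2.
ab: 1b undefined. 1b->0: ok.
ac: 1c undefined. 1c->0: no, bb/ac meet in 0. 1c->1: ok.
aab: 2b undefined. 2b->0: no, bb/aabcb meet in 0. 2b->1: no, bb/aabcb meet in 0. 2b->2: ok.
aac: 2c undefined. 2c->0: no, aac/aabcb meet in 0. 2c->1: no, aac/a meet in 1. 2c->2: no, aac/bca meet in 2. Open state 3: 2c->3.
aaba: 2a undefined. 2a->0: no, bb/bcaa meet in 0. 2a->1: ok.
aabca: 3a undefined. 3a->0: ok.
aabcb: 3b undefined. 3b->0: no, bb/aabcb meet in 0. 3b->1: ok.
aabcc: 3c undefined. 3c->0: ok.
All examples now run through 4 states with every (state, symbol) defined. Accept strings end in {0,3}, Reject strings end in {1,2}; accept={0,3}.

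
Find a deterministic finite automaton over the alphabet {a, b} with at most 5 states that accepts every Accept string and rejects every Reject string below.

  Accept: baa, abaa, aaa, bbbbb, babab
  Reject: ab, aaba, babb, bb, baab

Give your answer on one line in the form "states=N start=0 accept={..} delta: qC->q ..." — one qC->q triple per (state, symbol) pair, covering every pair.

states=4 start=0 accept={0,3} delta: 0a->0 0b->1 1a->2 1b->2 2a->0 2b->3 3a->2 3b->2

State merging on the prefix tree: take the shortest (then alphabetical) example prefix whose next move is undefined and point that move at state 0, else 1, else 2, ...; a target is out if some Accept/Reject pair would then sit in one state with the same input left (inseparable). If every existing state is out, open a new one.
a: 0a undefined. 0a->0: ok.
b: 0b undefined. 0b->0: no, baa/ab meet in 0. Open state 1: 0b->1.
ba: 1a undefined. 1a->0: no, baa/aaba meet in 0. 1a->1: no, baa/ab meet in 1. Open state 2: 1a->2.
bb: 1b undefined. 1b->0: no, aaa/bb meet in 0. 1b->1: no, bbbbb/ab meet in 1. 1b->2: ok.
baa: 2a undefined. 2a->0: ok.
bab: 2b undefined. 2b->0: no, bbbbb/aaba meet in 2. 2b->1: no, bbbbb/ab meet in 1. 2b->2: no, bbbbb/aaba meet in 2. Open state 3: 2b->3.
baba: 3a undefined. 3a->0: no, babab/ab meet in 1. 3a->1: no, babab/aaba meet in 2. 3a->2: ok.
babb: 3b undefined. 3b->0: no, baa/babb meet in 0. 3b->1: no, bbbbb/aaba meet in 2. 3b->2: ok.
All examples now run through 4 states with every (state, symbol) defined. Accept strings end in {0,3}, Reject strings end in {1,2}; accept={0,3}.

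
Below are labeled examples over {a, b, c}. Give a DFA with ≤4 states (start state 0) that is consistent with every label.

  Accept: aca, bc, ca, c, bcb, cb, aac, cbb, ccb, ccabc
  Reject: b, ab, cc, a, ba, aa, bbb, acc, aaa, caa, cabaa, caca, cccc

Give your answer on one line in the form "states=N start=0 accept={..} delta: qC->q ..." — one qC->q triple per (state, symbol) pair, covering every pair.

State merging on the prefix tree: take the shortest (then alphabetical) example prefix whose next move is undefined and point that move at state 0, else 1, else 2, ...; a target is out if some Accept/Reject pair would then sit in one state with the same input left (inseparable). If every existing state is out, open a new one.
a: 0a undefined. 0a->0: ok.
b: 0b undefined. 0b->0: ok.
c: 0c undefined. 0c->0: no, aca/b meet in 0. Open state 1: 0c->1.
ca: 1a undefined. 1a->0: no, aca/b meet in 0. 1a->1: no, aca/caa meet in 1. Open state 2: 1a->2.
cb: 1b undefined. 1b->0: no, bcb/b meet in 0. 1b->1: ok.
cc: 1c undefined. 1c->0: no, ccb/b meet in 0. 1c->1: no, bc/cc meet in 1. 1c->2: no, aca/cc meet in 2. Open state 3: 1c->3.
caa: 2a undefined. 2a->0: ok.
cab: 2b undefined. 2b->0: ok.
cac: 2c undefined. 2c->0: ok.
cca: 3a undefined. 3a->0: ok.
ccb: 3b undefined. 3b->0: no, ccb/b meet in 0. 3b->1: ok.
ccc: 3c undefined. 3c->0: no, bc/cccc meet in 1. 3c->1: ok.
All examples now run through 4 states with every (state, symbol) defined. Accept strings end in {1,2}, Reject strings end in {0,3}; accept={1,2}.

states=4 start=0 accept={1,2} delta: 0a->0 0b->0 0c->1 1a->2 1b->1 1c->3 2a->0 2b->0 2c->0 3a->0 3b->1 3c->1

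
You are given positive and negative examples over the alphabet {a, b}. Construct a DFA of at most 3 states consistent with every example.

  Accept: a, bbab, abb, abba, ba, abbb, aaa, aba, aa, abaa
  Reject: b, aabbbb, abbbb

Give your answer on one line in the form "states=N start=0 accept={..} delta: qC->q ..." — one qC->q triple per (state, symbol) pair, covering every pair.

State merging on the prefix tree: take the shortest (then alphabetical) example prefix whose next move is undefined and point that move at state 0, else 1, else 2, ...; a target is out if some Accept/Reject pair would then sit in one state with the same input left (inseparable). If every existing state is out, open a new one.
a: 0a undefined. 0a->0: ok.
b: 0b undefined. 0b->0: no, a/b meet in 0. Open state 1: 0b->1.
ba: 1a undefined. 1a->0: ok.
bb: 1b undefined. 1b->0: no, a/aabbbb meet in 0. 1b->1: no, bbab/b meet in 1. Open state 2: 1b->2.
bba: 2a undefined. 2a->0: no, bbab/b meet in 1. 2a->1: no, abba/b meet in 1. 2a->2: ok.
abbb: 2b undefined. 2b->0: ok.
All examples now run through 3 states with every (state, symbol) defined. Accept strings end in {0,2}, Reject strings end in {1}; accept={0,2}.

states=3 start=0 accept={0,2} delta: 0a->0 0b->1 1a->0 1b->2 2a->2 2b->0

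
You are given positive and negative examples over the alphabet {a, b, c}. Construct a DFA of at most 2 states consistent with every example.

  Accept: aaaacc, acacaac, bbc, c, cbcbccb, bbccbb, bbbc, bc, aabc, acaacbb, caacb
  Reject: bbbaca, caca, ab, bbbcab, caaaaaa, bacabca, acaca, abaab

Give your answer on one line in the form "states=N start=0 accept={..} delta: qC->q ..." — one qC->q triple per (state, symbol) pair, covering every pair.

states=2 start=0 accept={1} delta: 0a->0 0b->0 0c->1 1a->0 1b->1 1c->1

Grow the machine one transition at a time. Run the examples from 0; the earliest place one falls off (shortest prefix, ties alphabetical) gets sent to the lowest-numbered state that keeps every Accept/Reject pair distinguishable — a pair clashes when both reach the same state with identical unread suffix — and to a fresh state only if none does.
a: 0a undefined. 0a->0: ok.
b: 0b undefined. 0b->0: ok.
c: 0c undefined. 0c->0: no, aaaacc/bbbaca meet in 0. Open state 1: 0c->1.
ca: 1a undefined. 1a->0: ok.
cb: 1b undefined. 1b->0: no, acaacbb/bbbaca meet in 0. 1b->1: ok.
cbc: 1c undefined. 1c->0: no, aaaacc/bbbaca meet in 0. 1c->1: ok.
All examples now run through 2 states with every (state, symbol) defined. Accept strings end in {1}, Reject strings end in {0}; accept={1}.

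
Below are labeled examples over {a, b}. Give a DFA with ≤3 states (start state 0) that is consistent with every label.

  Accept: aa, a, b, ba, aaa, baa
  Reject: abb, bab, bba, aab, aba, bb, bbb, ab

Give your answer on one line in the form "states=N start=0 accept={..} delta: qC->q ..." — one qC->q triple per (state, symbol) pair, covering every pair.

states=3 start=0 accept={1} delta: 0a->1 0b->1 1a->1 1b->2 2a->0 2b->0

Fold the examples into a partial DFA from state 0: repeatedly fix the first undefined (state, symbol) met by the shortest-then-alphabetical prefix, trying targets in increasing order and rejecting any under which an Accept and a Reject string meet in one state with the same remainder; add a state when all current targets are rejected. Accepting states are where Accept strings end.
a: 0a undefined. 0a->0: no, b/aab meet in 0 with "b" left. Open state 1: 0a->1.
b: 0b undefined. 0b->0: no, a/bba meet in 1. 0b->1: ok.
aa: 1a undefined. 1a->0: no, a/bab meet in 1. 1a->1: ok.
ab: 1b undefined. 1b->0: no, aa/abb meet in 1. 1b->1: no, aa/abb meet in 1. Open state 2: 1b->2.
aba: 2a undefined. 2a->0: ok.
abb: 2b undefined. 2b->0: ok.
All examples now run through 3 states with every (state, symbol) defined. Accept strings end in {1}, Reject strings end in {0,2}; accept={1}.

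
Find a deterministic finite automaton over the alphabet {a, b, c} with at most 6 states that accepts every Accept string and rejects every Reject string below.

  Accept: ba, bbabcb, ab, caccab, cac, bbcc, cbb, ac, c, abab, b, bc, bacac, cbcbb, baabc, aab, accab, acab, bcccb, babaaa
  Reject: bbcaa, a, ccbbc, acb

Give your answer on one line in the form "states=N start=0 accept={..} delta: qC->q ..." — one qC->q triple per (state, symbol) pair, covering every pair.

State merging on the prefix tree: take the shortest (then alphabetical) example prefix whose next move is undefined and point that move at state 0, else 1, else 2, ...; a target is out if some Accept/Reject pair would then sit in one state with the same input left (inseparable). If every existing state is out, open a new one.
a: 0a undefined. 0a->0: ok.
b: 0b undefined. 0b->0: no, ba/a meet in 0. Open state 1: 0b->1.
c: 0c undefined. 0c->0: no, ab/acb meet in 1. 0c->1: ok.
ba: 1a undefined. 1a->0: no, ba/a meet in 0. 1a->1: no, abab/acb meet in 1 with "b" left. Open state 2: 1a->2.
bb: 1b undefined. 1b->0: ok.
bc: 1c undefined. 1c->0: no, bbabcb/ccbbc meet in 1. 1c->1: no, bbabcb/a meet in 0. 1c->2: ok.
baa: 2a undefined. 2a->0: ok.
bab: 2b undefined. 2b->0: no, ba/ccbbc meet in 2. 2b->1: no, bbabcb/ccbbc meet in 1. 2b->2: no, cac/ccbbc meet in 2 with "c" left. Open state 3: 2b->3.
bac: 2c undefined. 2c->0: no, cac/bbcaa meet in 0. 2c->1: ok.
baba: 3a undefined. 3a->0: no, babaaa/bbcaa meet in 0. 3a->1: no, babaaa/bbcaa meet in 0. 3a->2: no, babaaa/bbcaa meet in 0. 3a->3: ok.
ccbb: 3b undefined. 3b->0: no, ab/ccbbc meet in 1. 3b->1: no, ba/ccbbc meet in 2. 3b->2: no, ab/ccbbc meet in 1. 3b->3: ok.
ccbbc: 3c undefined. 3c->0: ok.
All examples now run through 4 states with every (state, symbol) defined. Accept strings end in {1,2,3}, Reject strings end in {0}; accept={1,2,3}.

states=4 start=0 accept={1,2,3} delta: 0a->0 0b->1 0c->1 1a->2 1b->0 1c->2 2a->0 2b->3 2c->1 3a->3 3b->3 3c->0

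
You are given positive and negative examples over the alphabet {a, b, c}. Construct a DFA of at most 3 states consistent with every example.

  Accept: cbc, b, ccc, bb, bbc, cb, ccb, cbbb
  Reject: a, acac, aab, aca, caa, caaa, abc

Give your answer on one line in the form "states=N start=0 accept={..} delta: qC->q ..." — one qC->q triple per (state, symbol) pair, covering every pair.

states=2 start=0 accept={0} delta: 0a->1 0b->0 0c->0 1a->1 1b->1 1c->1

Grow the machine one transition at a time. Run the examples from 0; the earliest place one falls off (shortest prefix, ties alphabetical) gets sent to the lowest-numbered state that keeps every Accept/Reject pair distinguishable — a pair clashes when both reach the same state with identical unread suffix — and to a fresh state only if none does.
a: 0a undefined. 0a->0: no, b/aab meet in 0 with "b" left. Open state 1: 0a->1.
b: 0b undefined. 0b->0: ok.
c: 0c undefined. 0c->0: ok.
aa: 1a undefined. 1a->0: no, cbc/aab meet in 0. 1a->1: ok.
ab: 1b undefined. 1b->0: no, cbc/aab meet in 0. 1b->1: ok.
ac: 1c undefined. 1c->0: no, cbc/acac meet in 0. 1c->1: ok.
All examples now run through 2 states with every (state, symbol) defined. Accept strings end in {0}, Reject strings end in {1}; accept={0}.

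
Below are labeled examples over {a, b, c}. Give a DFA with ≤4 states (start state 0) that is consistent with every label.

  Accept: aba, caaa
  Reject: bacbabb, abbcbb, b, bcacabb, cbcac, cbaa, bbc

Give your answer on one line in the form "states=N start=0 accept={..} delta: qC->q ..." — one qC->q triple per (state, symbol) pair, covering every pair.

Fold the examples into a partial DFA from state 0: repeatedly fix the first undefined (state, symbol) met by the shortest-then-alphabetical prefix, trying targets in increasing order and rejecting any under which an Accept and a Reject string meet in one state with the same remainder; add a state when all current targets are rejected. Accepting states are where Accept strings end.
a: 0a undefined. 0a->0: ok.
b: 0b undefined. 0b->0: no, aba/b meet in 0. Open state 1: 0b->1.
c: 0c undefined. 0c->0: ok.
ba: 1a undefined. 1a->0: no, aba/cbaa meet in 0. 1a->1: no, aba/b meet in 1. Open state 2: 1a->2.
bb: 1b undefined. 1b->0: no, caaa/abbcbb meet in 0. 1b->1: ok.
bc: 1c undefined. 1c->0: no, caaa/cbcac meet in 0. 1c->1: ok.
bac: 2c undefined. 2c->0: no, caaa/cbcac meet in 0. 2c->1: ok.
cbaa: 2a undefined. 2a->0: no, caaa/cbaa meet in 0. 2a->1: ok.
bacbab: 2b undefined. 2b->0: ok.
All examples now run through 3 states with every (state, symbol) defined. Accept strings end in {0,2}, Reject strings end in {1}; accept={0,2}.

states=3 start=0 accept={0,2} delta: 0a->0 0b->1 0c->0 1a->2 1b->1 1c->1 2a->1 2b->0 2c->1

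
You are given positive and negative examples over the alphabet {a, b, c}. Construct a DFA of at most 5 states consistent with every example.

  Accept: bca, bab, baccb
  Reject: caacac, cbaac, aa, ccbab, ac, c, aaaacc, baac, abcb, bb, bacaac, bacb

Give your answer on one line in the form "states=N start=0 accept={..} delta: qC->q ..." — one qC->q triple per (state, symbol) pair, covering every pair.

states=4 start=0 accept={2} delta: 0a->0 0b->1 0c->1 1a->2 1b->0 1c->1 2a->0 2b->2 2c->3 3a->0 3b->0 3c->2

Grow the machine one transition at a time. Run the examples from 0; the earliest place one falls off (shortest prefix, ties alphabetical) gets sent to the lowest-numbered state that keeps every Accept/Reject pair distinguishable — a pair clashes when both reach the same state with identical unread suffix — and to a fresh state only if none does.
a: 0a undefined. 0a->0: ok.
b: 0b undefined. 0b->0: no, bab/aa meet in 0. Open state 1: 0b->1.
c: 0c undefined. 0c->0: no, bab/ccbab meet in 1 with "ab" left. 0c->1: ok.
ba: 1a undefined. 1a->0: no, bab/caacac meet in 1. 1a->1: no, bab/bb meet in 1 with "b" left. Open state 2: 1a->2.
bb: 1b undefined. 1b->0: ok.
bc: 1c undefined. 1c->0: no, bca/aa meet in 0. 1c->1: ok.
baa: 2a undefined. 2a->0: ok.
bab: 2b undefined. 2b->0: no, bab/aa meet in 0. 2b->1: no, bab/cbaac meet in 1. 2b->2: ok.
bac: 2c undefined. 2c->0: no, baccb/caacac meet in 0. 2c->1: no, baccb/aa meet in 0. 2c->2: no, bca/caacac meet in 2. Open state 3: 2c->3.
baca: 3a undefined. 3a->0: ok.
bacb: 3b undefined. 3b->0: ok.
bacc: 3c undefined. 3c->0: no, baccb/cbaac meet in 1. 3c->1: no, baccb/aa meet in 0. 3c->2: ok.
All examples now run through 4 states with every (state, symbol) defined. Accept strings end in {2}, Reject strings end in {0,1,3}; accept={2}.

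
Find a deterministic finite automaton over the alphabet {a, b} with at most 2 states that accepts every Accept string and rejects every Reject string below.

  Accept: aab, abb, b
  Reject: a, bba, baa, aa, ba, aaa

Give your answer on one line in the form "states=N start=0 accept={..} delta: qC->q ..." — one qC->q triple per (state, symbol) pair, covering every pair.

State merging on the prefix tree: take the shortest (then alphabetical) example prefix whose next move is undefined and point that move at state 0, else 1, else 2, ...; a target is out if some Accept/Reject pair would then sit in one state with the same input left (inseparable). If every existing state is out, open a new one.
a: 0a undefined. 0a->0: ok.
b: 0b undefined. 0b->0: no, aab/a meet in 0. Open state 1: 0b->1.
ba: 1a undefined. 1a->0: ok.
bb: 1b undefined. 1b->0: no, abb/a meet in 0. 1b->1: ok.
All examples now run through 2 states with every (state, symbol) defined. Accept strings end in {1}, Reject strings end in {0}; accept={1}.

states=2 start=0 accept={1} delta: 0a->0 0b->1 1a->0 1b->1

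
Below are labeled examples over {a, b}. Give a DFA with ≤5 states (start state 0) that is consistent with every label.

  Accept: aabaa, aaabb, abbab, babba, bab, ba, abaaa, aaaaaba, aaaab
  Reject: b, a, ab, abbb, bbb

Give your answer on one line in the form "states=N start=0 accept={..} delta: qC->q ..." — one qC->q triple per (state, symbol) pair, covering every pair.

Fold the examples into a partial DFA from state 0: repeatedly fix the first undefined (state, symbol) met by the shortest-then-alphabetical prefix, trying targets in increasing order and rejecting any under which an Accept and a Reject string meet in one state with the same remainder; add a state when all current targets are rejected. Accepting states are where Accept strings end.
a: 0a undefined. 0a->0: no, aaaab/b meet in 0 with "b" left. Open state 1: 0a->1.
b: 0b undefined. 0b->0: no, bab/ab meet in 1 with "b" left. 0b->1: ok.
aa: 1a undefined. 1a->0: no, aabaa/b meet in 1. 1a->1: no, aaabb/bbb meet in 1 with "bb" left. Open state 2: 1a->2.
ab: 1b undefined. 1b->0: ok.
aaa: 2a undefined. 2a->0: no, aaabb/ab meet in 0. 2a->1: no, aaabb/b meet in 1. 2a->2: ok.
aab: 2b undefined. 2b->0: no, aaabb/b meet in 1. 2b->1: no, aaabb/ab meet in 0. 2b->2: ok.
All examples now run through 3 states with every (state, symbol) defined. Accept strings end in {2}, Reject strings end in {0,1}; accept={2}.

states=3 start=0 accept={2} delta: 0a->1 0b->1 1a->2 1b->0 2a->2 2b->2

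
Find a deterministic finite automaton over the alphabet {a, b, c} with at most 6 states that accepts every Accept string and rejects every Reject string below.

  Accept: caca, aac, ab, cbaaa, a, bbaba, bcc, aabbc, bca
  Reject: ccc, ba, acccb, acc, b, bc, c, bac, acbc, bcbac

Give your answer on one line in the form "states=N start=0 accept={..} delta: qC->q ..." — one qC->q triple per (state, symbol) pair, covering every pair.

Fold the examples into a partial DFA from state 0: repeatedly fix the first undefined (state, symbol) met by the shortest-then-alphabetical prefix, trying targets in increasing order and rejecting any under which an Accept and a Reject string meet in one state with the same remainder; add a state when all current targets are rejected. Accepting states are where Accept strings end.
a: 0a undefined. 0a->0: no, aac/c meet in 0 with "c" left. Open state 1: 0a->1.
b: 0b undefined. 0b->0: no, a/ba meet in 1. 0b->1: no, aac/bac meet in 1 with "ac" left. Open state 2: 0b->2.
c: 0c undefined. 0c->0: ok.
aa: 1a undefined. 1a->0: no, aac/ccc meet in 0. 1a->1: ok.
ab: 1b undefined. 1b->0: no, ab/ccc meet in 0. 1b->1: ok.
ac: 1c undefined. 1c->0: no, aac/ccc meet in 0. 1c->1: no, caca/acccb meet in 1. 1c->2: no, caca/ba meet in 2 with "a" left. Open state 3: 1c->3.
ba: 2a undefined. 2a->0: ok.
bb: 2b undefined. 2b->0: ok.
bc: 2c undefined. 2c->0: no, bcc/ccc meet in 0. 2c->1: no, aac/bcbac meet in 3. 2c->2: no, aac/bcbac meet in 3. 2c->3: no, aac/bc meet in 3. Open state 4: 2c->4.
acb: 3b undefined. 3b->0: ok.
acc: 3c undefined. 3c->0: ok.
bca: 4a undefined. 4a->0: no, bca/ccc meet in 0. 4a->1: ok.
bcb: 4b undefined. 4b->0: no, aac/bcbac meet in 3. 4b->1: no, aac/bcbac meet in 3. 4b->2: ok.
bcc: 4c undefined. 4c->0: no, bcc/ccc meet in 0. 4c->1: ok.
caca: 3a undefined. 3a->0: no, caca/ccc meet in 0. 3a->1: ok.
All examples now run through 5 states with every (state, symbol) defined. Accept strings end in {1,3}, Reject strings end in {0,2,4}; accept={1,3}.

states=5 start=0 accept={1,3} delta: 0a->1 0b->2 0c->0 1a->1 1b->1 1c->3 2a->0 2b->0 2c->4 3a->1 3b->0 3c->0 4a->1 4b->2 4c->1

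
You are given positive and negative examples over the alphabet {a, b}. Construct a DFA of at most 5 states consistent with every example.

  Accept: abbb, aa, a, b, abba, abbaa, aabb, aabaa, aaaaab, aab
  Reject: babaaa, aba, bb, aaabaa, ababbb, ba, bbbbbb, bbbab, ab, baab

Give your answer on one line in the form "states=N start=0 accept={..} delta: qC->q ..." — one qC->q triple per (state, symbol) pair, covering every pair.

states=5 start=0 accept={1,2,3} delta: 0a->1 0b->2 1a->3 1b->4 2a->4 2b->0 3a->0 3b->3 4a->4 4b->0

Grow the machine one transition at a time. Run the examples from 0; the earliest place one falls off (shortest prefix, ties alphabetical) gets sent to the lowest-numbered state that keeps every Accept/Reject pair distinguishable — a pair clashes when both reach the same state with identical unread suffix — and to a fresh state only if none does.
a: 0a undefined. 0a->0: no, b/ab meet in 0 with "b" left. Open state 1: 0a->1.
b: 0b undefined. 0b->0: no, a/ba meet in 1. 0b->1: no, aa/ba meet in 1 with "a" left. Open state 2: 0b->2.
aa: 1a undefined. 1a->0: no, aabb/bb meet in 2 with "b" left. 1a->1: no, aabaa/aaabaa meet in 1 with "baa" left. 1a->2: no, aab/bb meet in 2 with "b" left. Open state 3: 1a->3.
ab: 1b undefined. 1b->0: no, abbb/bb meet in 2 with "b" left. 1b->1: no, abbb/ab meet in 1. 1b->2: no, b/ab meet in 2. 1b->3: no, aa/ab meet in 3. Open state 4: 1b->4.
ba: 2a undefined. 2a->0: no, aa/babaaa meet in 3. 2a->1: no, a/ba meet in 1. 2a->2: no, b/ba meet in 2. 2a->3: no, aa/ba meet in 3. 2a->4: ok.
bb: 2b undefined. 2b->0: ok.
aaa: 3a undefined. 3a->0: ok.
aab: 3b undefined. 3b->0: no, aaaaab/bb meet in 0. 3b->1: no, aabb/ba meet in 4. 3b->2: no, aabb/bb meet in 0. 3b->3: ok.
aba: 4a undefined. 4a->0: no, b/ababbb meet in 2. 4a->1: no, abbb/ababbb meet in 4 with "bb" left. 4a->2: no, b/aba meet in 2. 4a->3: no, aa/aba meet in 3. 4a->4: ok.
abb: 4b undefined. 4b->0: ok.
All examples now run through 5 states with every (state, symbol) defined. Accept strings end in {1,2,3}, Reject strings end in {0,4}; accept={1,2,3}.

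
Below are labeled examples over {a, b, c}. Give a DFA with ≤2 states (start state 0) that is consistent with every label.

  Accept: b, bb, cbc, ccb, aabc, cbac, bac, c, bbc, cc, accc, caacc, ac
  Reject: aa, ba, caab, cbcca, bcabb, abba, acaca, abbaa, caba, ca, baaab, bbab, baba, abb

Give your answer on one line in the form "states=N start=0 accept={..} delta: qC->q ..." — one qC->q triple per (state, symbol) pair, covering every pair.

states=2 start=0 accept={0} delta: 0a->1 0b->0 0c->0 1a->1 1b->1 1c->0

Grow the machine one transition at a time. Run the examples from 0; the earliest place one falls off (shortest prefix, ties alphabetical) gets sent to the lowest-numbered state that keeps every Accept/Reject pair distinguishable — a pair clashes when both reach the same state with identical unread suffix — and to a fresh state only if none does.
a: 0a undefined. 0a->0: no, bb/abb meet in 0 with "bb" left. Open state 1: 0a->1.
b: 0b undefined. 0b->0: ok.
c: 0c undefined. 0c->0: ok.
aa: 1a undefined. 1a->0: no, b/aa meet in 0. 1a->1: ok.
ab: 1b undefined. 1b->0: no, b/caab meet in 0. 1b->1: ok.
ac: 1c undefined. 1c->0: ok.
All examples now run through 2 states with every (state, symbol) defined. Accept strings end in {0}, Reject strings end in {1}; accept={0}.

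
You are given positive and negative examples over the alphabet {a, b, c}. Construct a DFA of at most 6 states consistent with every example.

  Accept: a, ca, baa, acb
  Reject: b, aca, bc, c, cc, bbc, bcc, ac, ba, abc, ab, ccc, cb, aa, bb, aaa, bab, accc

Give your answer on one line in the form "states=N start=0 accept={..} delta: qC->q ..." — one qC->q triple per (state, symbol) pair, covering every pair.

states=4 start=0 accept={1} delta: 0a->1 0b->2 0c->0 1a->2 1b->0 1c->3 2a->0 2b->0 2c->0 3a->0 3b->1 3c->0

State merging on the prefix tree: take the shortest (then alphabetical) example prefix whose next move is undefined and point that move at state 0, else 1, else 2, ...; a target is out if some Accept/Reject pair would then sit in one state with the same input left (inseparable). If every existing state is out, open a new one.
a: 0a undefined. 0a->0: no, a/aa meet in 0. Open state 1: 0a->1.
b: 0b undefined. 0b->0: no, a/ba meet in 1. 0b->1: no, a/b meet in 1. Open state 2: 0b->2.
c: 0c undefined. 0c->0: ok.
aa: 1a undefined. 1a->0: no, a/aaa meet in 1. 1a->1: no, a/aa meet in 1. 1a->2: ok.
ab: 1b undefined. 1b->0: ok.
ac: 1c undefined. 1c->0: no, a/aca meet in 1. 1c->1: no, a/ac meet in 1. 1c->2: no, acb/bb meet in 2 with "b" left. Open state 3: 1c->3.
ba: 2a undefined. 2a->0: ok.
bb: 2b undefined. 2b->0: ok.
bc: 2c undefined. 2c->0: ok.
aca: 3a undefined. 3a->0: ok.
acb: 3b undefined. 3b->0: no, acb/aca meet in 0. 3b->1: ok.
acc: 3c undefined. 3c->0: ok.
All examples now run through 4 states with every (state, symbol) defined. Accept strings end in {1}, Reject strings end in {0,2,3}; accept={1}.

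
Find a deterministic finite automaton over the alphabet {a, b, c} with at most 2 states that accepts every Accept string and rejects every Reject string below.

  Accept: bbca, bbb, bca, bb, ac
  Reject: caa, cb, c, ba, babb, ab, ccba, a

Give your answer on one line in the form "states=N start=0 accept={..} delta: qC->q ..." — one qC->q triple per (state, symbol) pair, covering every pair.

states=2 start=0 accept={0} delta: 0a->1 0b->0 0c->1 1a->0 1b->1 1c->0

State merging on the prefix tree: take the shortest (then alphabetical) example prefix whose next move is undefined and point that move at state 0, else 1, else 2, ...; a target is out if some Accept/Reject pair would then sit in one state with the same input left (inseparable). If every existing state is out, open a new one.
a: 0a undefined. 0a->0: no, ac/c meet in 0 with "c" left. Open state 1: 0a->1.
b: 0b undefined. 0b->0: ok.
c: 0c undefined. 0c->0: no, bbca/ba meet in 1. 0c->1: ok.
ab: 1b undefined. 1b->0: no, bbb/cb meet in 0. 1b->1: ok.
ac: 1c undefined. 1c->0: ok.
ca: 1a undefined. 1a->0: ok.
All examples now run through 2 states with every (state, symbol) defined. Accept strings end in {0}, Reject strings end in {1}; accept={0}.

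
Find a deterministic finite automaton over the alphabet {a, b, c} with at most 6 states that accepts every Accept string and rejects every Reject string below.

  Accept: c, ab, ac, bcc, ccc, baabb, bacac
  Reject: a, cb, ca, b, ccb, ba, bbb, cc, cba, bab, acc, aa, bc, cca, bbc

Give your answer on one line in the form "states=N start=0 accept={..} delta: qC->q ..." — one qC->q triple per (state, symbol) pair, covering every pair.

State merging on the prefix tree: take the shortest (then alphabetical) example prefix whose next move is undefined and point that move at state 0, else 1, else 2, ...; a target is out if some Accept/Reject pair would then sit in one state with the same input left (inseparable). If every existing state is out, open a new one.
a: 0a undefined. 0a->0: no, ab/b meet in 0 with "b" left. Open state 1: 0a->1.
b: 0b undefined. 0b->0: no, c/bc meet in 0 with "c" left. 0b->1: no, ac/bc meet in 1 with "c" left. Open state 2: 0b->2.
c: 0c undefined. 0c->0: no, c/cc meet in 0. 0c->1: no, c/a meet in 1. 0c->2: no, c/b meet in 2. Open state 3: 0c->3.
aa: 1a undefined. 1a->0: ok.
ab: 1b undefined. 1b->0: no, ab/aa meet in 0. 1b->1: no, ab/a meet in 1. 1b->2: no, ab/b meet in 2. 1b->3: ok.
ac: 1c undefined. 1c->0: no, c/acc meet in 3. 1c->1: no, ac/a meet in 1. 1c->2: no, ac/b meet in 2. 1c->3: ok.
ba: 2a undefined. 2a->0: no, baabb/cb meet in 3 with "b" left. 2a->1: no, c/bab meet in 3. 2a->2: no, baabb/bbb meet in 2 with "bb" left. 2a->3: no, c/ba meet in 3. Open state 4: 2a->4.
bb: 2b undefined. 2b->0: no, c/bbc meet in 3. 2b->1: no, c/bbb meet in 3. 2b->2: ok.
bc: 2c undefined. 2c->0: ok.
ca: 3a undefined. 3a->0: ok.
cb: 3b undefined. 3b->0: ok.
cc: 3c undefined. 3c->0: ok.
baa: 4a undefined. 4a->0: no, baabb/b meet in 2. 4a->1: no, baabb/cb meet in 0. 4a->2: no, baabb/b meet in 2. 4a->3: no, baabb/b meet in 2. 4a->4: ok.
bab: 4b undefined. 4b->0: no, baabb/b meet in 2. 4b->1: ok.
bac: 4c undefined. 4c->0: ok.
All examples now run through 5 states with every (state, symbol) defined. Accept strings end in {3}, Reject strings end in {0,1,2,4}; accept={3}.

states=5 start=0 accept={3} delta: 0a->1 0b->2 0c->3 1a->0 1b->3 1c->3 2a->4 2b->2 2c->0 3a->0 3b->0 3c->0 4a->4 4b->1 4c->0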